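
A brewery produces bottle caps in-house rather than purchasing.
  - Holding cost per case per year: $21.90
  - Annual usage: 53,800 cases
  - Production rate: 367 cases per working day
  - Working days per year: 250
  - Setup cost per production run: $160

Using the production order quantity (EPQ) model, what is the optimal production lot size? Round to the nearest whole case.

1,379 cases

Daily demand d = 53,800/250 = 215.200; p = 367; 1 − d/p = 0.41362
EPQ = √(2DS / (H(1 − d/p)))
    = √(2 × 53,800 × 160 / (21.9 × 0.41362)) ≈ 1,378.61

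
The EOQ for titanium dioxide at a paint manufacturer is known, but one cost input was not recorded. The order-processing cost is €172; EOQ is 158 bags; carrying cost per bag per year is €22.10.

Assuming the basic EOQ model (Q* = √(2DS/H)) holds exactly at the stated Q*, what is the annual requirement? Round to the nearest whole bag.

From Q* = √(2DS/H) ⇒ Q*² = 2DS/H.
D = Q²H / (2S) = 158² × 22.1 / (2 × 172) = 1,603.79

1,604 bags per year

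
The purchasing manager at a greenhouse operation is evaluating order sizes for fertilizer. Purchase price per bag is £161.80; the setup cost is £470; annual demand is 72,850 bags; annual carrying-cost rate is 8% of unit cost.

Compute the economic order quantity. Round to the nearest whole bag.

Carrying cost H = £161.8 × 8% = £12.9440/bag/yr
Optimal lot size Q* = (2 × 72,850 × £470 / £12.944)^½ ≈ 2,300.09

2,300 bags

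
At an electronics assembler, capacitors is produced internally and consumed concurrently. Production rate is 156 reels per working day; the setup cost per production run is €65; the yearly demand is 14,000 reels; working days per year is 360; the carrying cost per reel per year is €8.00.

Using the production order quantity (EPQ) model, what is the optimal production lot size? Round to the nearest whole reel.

Daily demand d = 14,000/360 = 38.889; p = 156; 1 − d/p = 0.75071
EPQ = √(2DS / (H(1 − d/p)))
    = √(2 × 14,000 × 65 / (8 × 0.75071)) ≈ 550.50

550 reels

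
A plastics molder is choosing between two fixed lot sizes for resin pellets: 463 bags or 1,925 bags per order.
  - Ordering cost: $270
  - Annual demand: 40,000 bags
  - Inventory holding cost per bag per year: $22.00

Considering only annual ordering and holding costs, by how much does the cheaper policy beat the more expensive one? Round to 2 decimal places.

$1,633.74

For each Q, cost = (D/Q)·S + (Q/2)·H.
TC(463) = (40,000/463)×270 + (463/2)×22 = $28,419.13
TC(1,925) = (40,000/1,925)×270 + (1,925/2)×22 = $26,785.39
|ΔTC| = |$28,419.13 − $26,785.39| = $1,633.74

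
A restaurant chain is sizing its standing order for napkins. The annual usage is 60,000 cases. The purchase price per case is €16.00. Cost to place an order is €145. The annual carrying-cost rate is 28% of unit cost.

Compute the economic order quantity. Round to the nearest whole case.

H = i·C = 0.28 × €16 = €4.4800 per case-year
Optimal lot size Q* = (2 × 60,000 × €145 / €4.48)^½ ≈ 1,970.77

1,971 cases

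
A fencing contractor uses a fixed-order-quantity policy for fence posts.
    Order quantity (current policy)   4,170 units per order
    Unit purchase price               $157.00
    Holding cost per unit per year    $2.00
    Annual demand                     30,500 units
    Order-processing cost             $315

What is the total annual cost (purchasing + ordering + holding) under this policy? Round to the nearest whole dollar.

Ordering: D/Q × S = 30,500/4,170 × $315 = $2,303.96
Holding:  Q/2 × H = 4,170/2 × $2 = $4,170.00
Purchase cost = D·C = 30,500 × 157 = $4,788,500.00
Total = $2,303.96 + $4,170.00 + $4,788,500.00 = $4,794,973.96

$4,794,974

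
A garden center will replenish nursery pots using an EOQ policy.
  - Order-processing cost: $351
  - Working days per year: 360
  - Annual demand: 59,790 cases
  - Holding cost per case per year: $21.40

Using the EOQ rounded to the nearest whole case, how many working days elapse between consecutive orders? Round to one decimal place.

Q* = √(2·D·S / H) = √(2·59,790·351 / 21.4) = √1,961,335.5 ≈ 1,400.48 → Q = 1,400 cases
Days between orders = 360 / (D/Q) = 360 / 42.707 ≈ 8.430

8.4 days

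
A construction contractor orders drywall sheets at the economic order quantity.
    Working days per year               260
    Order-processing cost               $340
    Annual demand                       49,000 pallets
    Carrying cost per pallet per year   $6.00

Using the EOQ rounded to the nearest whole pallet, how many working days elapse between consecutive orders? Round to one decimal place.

12.5 days

Optimal lot size Q* = (2 × 49,000 × $340 / $6)^½ ≈ 2,356.55 → Q = 2,357 pallets
T = Q/D × 260 days = 2,357/49,000 × 260 = 12.507 days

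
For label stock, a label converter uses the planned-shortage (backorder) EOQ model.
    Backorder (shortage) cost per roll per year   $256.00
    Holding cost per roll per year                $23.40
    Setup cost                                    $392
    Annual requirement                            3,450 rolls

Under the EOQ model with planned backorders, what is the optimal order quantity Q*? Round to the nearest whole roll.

355 rolls

Basic EOQ = √(2·3,450·392/23.4) = 339.985
Backorder adjustment √((H+b)/b) = √((23.4+256)/256) = 1.0447
Q* = 339.985 × 1.0447 ≈ 355.18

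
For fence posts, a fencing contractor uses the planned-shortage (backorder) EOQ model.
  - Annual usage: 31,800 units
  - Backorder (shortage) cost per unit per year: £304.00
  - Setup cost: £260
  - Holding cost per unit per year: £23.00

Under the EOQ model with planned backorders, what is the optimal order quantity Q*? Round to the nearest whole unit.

Basic EOQ = √(2·31,800·260/23) = 847.913
Backorder adjustment √((H+b)/b) = √((23+304)/304) = 1.0371
Q* = 847.913 × 1.0371 ≈ 879.40

879 units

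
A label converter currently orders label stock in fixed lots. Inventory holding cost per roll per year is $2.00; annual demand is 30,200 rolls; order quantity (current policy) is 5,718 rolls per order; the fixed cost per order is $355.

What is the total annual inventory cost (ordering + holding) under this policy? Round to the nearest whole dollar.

$7,593

Orders/yr = 30,200/5,718 = 5.282; ordering cost = 5.282 × $355 = $1,874.96
Average inventory = 5,718/2 = 2859; holding cost = 2859 × $2 = $5,718.00
Total = $1,874.96 + $5,718.00 = $7,592.96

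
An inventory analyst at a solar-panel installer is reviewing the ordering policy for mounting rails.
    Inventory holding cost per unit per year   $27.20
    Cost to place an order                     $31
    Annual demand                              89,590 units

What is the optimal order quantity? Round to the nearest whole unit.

Optimal lot size Q* = (2 × 89,590 × $31 / $27.2)^½ ≈ 451.90

452 units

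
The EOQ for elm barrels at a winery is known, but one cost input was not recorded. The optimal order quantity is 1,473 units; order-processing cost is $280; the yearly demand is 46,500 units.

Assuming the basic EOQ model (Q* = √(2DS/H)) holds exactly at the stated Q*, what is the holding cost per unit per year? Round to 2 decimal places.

Since Q* = (2DS/H)^½, squaring gives Q*²·H = 2DS.
H = 2DS / Q² = 2 × 46,500 × 280 / 1,473² = 12.0015

$12.00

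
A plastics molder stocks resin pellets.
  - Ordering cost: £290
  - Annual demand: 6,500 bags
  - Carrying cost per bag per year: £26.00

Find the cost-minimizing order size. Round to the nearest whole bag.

Q* = √(2·D·S / H) = √(2·6,500·290 / 26) = √145,000.0 ≈ 380.79

381 bags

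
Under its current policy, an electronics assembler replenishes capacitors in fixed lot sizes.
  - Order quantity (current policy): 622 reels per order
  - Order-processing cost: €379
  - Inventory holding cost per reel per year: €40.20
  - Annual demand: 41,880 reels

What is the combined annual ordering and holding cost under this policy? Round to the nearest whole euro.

Ordering: D/Q × S = 41,880/622 × €379 = €25,518.52
Holding:  Q/2 × H = 622/2 × €40.2 = €12,502.20
Total = €25,518.52 + €12,502.20 = €38,020.72

€38,021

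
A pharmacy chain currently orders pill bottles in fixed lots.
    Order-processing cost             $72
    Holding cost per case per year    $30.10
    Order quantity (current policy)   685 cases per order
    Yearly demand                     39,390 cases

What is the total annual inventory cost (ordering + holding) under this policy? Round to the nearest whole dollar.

Ordering: D/Q × S = 39,390/685 × $72 = $4,140.26
Holding:  Q/2 × H = 685/2 × $30.1 = $10,309.25
Total = $4,140.26 + $10,309.25 = $14,449.51

$14,450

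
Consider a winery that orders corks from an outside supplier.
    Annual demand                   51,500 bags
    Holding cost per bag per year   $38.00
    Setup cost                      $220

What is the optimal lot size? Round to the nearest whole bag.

2DS/H = 2·51,500·220/38 = 596,315.79
EOQ = √596,315.79 ≈ 772.21

772 bags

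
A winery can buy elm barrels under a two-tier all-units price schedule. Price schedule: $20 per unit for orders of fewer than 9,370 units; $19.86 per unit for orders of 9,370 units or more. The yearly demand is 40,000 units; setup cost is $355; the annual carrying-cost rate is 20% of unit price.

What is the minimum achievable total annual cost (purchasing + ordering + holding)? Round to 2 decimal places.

H₁ = 20%×$20 = $4.0000;  H₂ = 20%×$19.86 = $3.9720
EOQ₁ = √(2×40,000×355/4.0000) = 2,664.58  (< 9,370, feasible at tier 1)
EOQ₂ = √(2×40,000×355/3.9720) = 2,673.96  (< 9,370 → use Q = 9,370 at tier-2 price)
TC(tier 1 (EOQ₁), Q≈2,664.6) = $810,658.33
TC(tier 2, Q≈9,370.0) = $814,524.29
Minimum at tier 1 (EOQ₁): $810,658.33

$810,658.33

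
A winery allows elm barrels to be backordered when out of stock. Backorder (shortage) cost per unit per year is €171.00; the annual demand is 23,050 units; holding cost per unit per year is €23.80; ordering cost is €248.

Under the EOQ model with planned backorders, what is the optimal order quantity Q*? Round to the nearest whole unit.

Q* = √(2DS/H) · √((H + b)/b)
   = √(2 × 23,050 × 248 / 23.8) · √((23.8 + 171) / 171)
   = 693.087 × 1.0673 ≈ 739.75

740 units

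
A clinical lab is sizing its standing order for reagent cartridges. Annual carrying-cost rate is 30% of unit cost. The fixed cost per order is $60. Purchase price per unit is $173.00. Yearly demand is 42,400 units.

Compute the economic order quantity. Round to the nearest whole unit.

Holding cost per unit per year: H = 30% × $173 = $51.9000
Optimal lot size Q* = (2 × 42,400 × $60 / $51.9)^½ ≈ 313.10

313 units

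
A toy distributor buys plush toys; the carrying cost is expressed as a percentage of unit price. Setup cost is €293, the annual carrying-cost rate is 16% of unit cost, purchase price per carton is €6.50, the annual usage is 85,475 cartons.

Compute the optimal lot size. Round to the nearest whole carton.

6,940 cartons

Carrying cost H = €6.5 × 16% = €1.0400/carton/yr
2DS/H = 2·85,475·293/1.04 = 48,161,875.00
EOQ = √48,161,875.00 ≈ 6,939.88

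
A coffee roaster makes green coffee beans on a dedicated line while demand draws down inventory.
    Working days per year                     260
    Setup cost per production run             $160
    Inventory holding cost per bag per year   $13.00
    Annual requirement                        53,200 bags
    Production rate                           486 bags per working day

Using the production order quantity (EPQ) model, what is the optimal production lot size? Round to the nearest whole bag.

d = 53,200/260 = 204.6154 bags/day;  effective holding cost H(1 − d/p) = 13·(1 − 204.6154/486) = 7.52675
Q* = √(2DS / H_eff) = √(2·53,200·160 / 7.52675) ≈ 1,503.93

1,504 bags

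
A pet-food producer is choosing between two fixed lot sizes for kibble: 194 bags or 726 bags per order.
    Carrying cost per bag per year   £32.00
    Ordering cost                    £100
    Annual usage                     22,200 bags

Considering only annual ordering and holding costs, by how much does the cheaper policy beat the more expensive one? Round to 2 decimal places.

£126.55

Annual cost at Q: ordering D·S/Q plus holding Q·H/2.
TC(194) = (22,200/194)×100 + (194/2)×32 = £14,547.30
TC(726) = (22,200/726)×100 + (726/2)×32 = £14,673.85
Cheaper: Q = 194.  Difference = £126.55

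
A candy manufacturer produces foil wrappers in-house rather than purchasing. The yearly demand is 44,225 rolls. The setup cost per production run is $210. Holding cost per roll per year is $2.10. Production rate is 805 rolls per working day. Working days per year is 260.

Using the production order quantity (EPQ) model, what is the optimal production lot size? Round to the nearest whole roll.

d = 44,225/260 = 170.0962 rolls/day;  effective holding cost H(1 − d/p) = 2.1·(1 − 170.0962/805) = 1.65627
Q* = √(2DS / H_eff) = √(2·44,225·210 / 1.65627) ≈ 3,348.83

3,349 rolls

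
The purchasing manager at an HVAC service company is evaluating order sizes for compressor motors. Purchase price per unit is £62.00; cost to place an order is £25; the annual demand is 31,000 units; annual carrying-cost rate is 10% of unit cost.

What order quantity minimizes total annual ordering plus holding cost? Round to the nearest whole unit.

500 units

Holding cost per unit per year: H = 10% × £62 = £6.2000
EOQ = √(2DS/H) = √(2 × 31,000 × 25 / 6.2)
    = √(250,000.00) ≈ 500.00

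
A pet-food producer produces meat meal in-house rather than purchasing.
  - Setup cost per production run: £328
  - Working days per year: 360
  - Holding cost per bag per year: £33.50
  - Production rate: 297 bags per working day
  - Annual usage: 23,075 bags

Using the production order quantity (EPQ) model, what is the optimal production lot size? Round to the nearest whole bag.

d = 23,075/360 = 64.0972 bags/day;  effective holding cost H(1 − d/p) = 33.5·(1 − 64.0972/297) = 26.27018
Q* = √(2DS / H_eff) = √(2·23,075·328 / 26.27018) ≈ 759.09

759 bags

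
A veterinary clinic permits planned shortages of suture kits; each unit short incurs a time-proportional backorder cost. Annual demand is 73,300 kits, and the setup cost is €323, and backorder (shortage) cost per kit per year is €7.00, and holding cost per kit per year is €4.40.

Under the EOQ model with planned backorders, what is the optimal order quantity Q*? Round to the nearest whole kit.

Q* = √(2DS/H) · √((H + b)/b)
   = √(2 × 73,300 × 323 / 4.4) · √((4.4 + 7) / 7)
   = 3,280.514 × 1.2762 ≈ 4,186.44

4,186 kits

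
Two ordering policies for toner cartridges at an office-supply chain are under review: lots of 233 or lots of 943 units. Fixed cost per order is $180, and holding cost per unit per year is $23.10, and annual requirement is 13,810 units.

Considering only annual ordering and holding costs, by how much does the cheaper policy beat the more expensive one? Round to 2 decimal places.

$167.89

For each Q, cost = (D/Q)·S + (Q/2)·H.
TC(233) = (13,810/233)×180 + (233/2)×23.1 = $13,359.82
TC(943) = (13,810/943)×180 + (943/2)×23.1 = $13,527.71
|ΔTC| = |$13,359.82 − $13,527.71| = $167.89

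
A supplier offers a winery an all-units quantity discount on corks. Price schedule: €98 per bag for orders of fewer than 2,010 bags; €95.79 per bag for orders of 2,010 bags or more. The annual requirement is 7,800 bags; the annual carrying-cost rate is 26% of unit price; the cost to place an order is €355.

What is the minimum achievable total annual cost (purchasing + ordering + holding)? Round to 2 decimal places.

H₁ = 26%×€98 = €25.4800;  H₂ = 26%×€95.79 = €24.9054
EOQ₁ = √(2×7,800×355/25.4800) = 466.20  (< 2,010, feasible at tier 1)
EOQ₂ = √(2×7,800×355/24.9054) = 471.55  (< 2,010 → use Q = 2,010 at tier-2 price)
TC(tier 1 (EOQ₁), Q≈466.2) = €776,278.90
TC(tier 2, Q≈2,010.0) = €773,569.54
Minimum at tier 2: €773,569.54

€773,569.54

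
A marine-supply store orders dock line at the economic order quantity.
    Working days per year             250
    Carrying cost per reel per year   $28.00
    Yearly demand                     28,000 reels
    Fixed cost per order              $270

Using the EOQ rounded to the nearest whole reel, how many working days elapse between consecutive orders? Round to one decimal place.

6.6 days

Optimal lot size Q* = (2 × 28,000 × $270 / $28)^½ ≈ 734.85 → Q = 735 reels
T = Q/D × 250 days = 735/28,000 × 250 = 6.562 days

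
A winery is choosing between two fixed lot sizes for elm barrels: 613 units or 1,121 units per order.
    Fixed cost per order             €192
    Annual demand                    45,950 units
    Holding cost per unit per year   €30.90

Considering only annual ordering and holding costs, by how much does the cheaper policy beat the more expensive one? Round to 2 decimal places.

TC(Q) = (D/Q)S + (Q/2)H
TC(613) = (45,950/613)×192 + (613/2)×30.9 = €23,863.02
TC(1,121) = (45,950/1,121)×192 + (1,121/2)×30.9 = €25,189.57
Lots of 613 are cheaper by €1,326.55.

€1,326.55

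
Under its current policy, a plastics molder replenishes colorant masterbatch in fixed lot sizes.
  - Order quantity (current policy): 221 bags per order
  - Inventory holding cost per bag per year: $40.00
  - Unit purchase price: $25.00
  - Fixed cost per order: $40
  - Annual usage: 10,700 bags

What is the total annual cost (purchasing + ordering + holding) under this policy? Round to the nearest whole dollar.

$273,857

Annual ordering cost = (D/Q)·S = (10,700/221) × 40 = $1,936.65
Annual holding cost  = (Q/2)·H = (221/2) × 40 = $4,420.00
Purchase cost = D·C = 10,700 × 25 = $267,500.00
Total = $1,936.65 + $4,420.00 + $267,500.00 = $273,856.65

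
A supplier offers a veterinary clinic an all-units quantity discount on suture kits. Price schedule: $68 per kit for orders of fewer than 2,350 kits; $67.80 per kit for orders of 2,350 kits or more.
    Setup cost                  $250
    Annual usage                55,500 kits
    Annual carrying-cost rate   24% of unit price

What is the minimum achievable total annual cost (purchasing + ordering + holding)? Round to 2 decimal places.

$3,787,923.86

H₁ = 24%×$68 = $16.3200;  H₂ = 24%×$67.80 = $16.2720
EOQ₁ = √(2×55,500×250/16.3200) = 1,303.98  (< 2,350, feasible at tier 1)
EOQ₂ = √(2×55,500×250/16.2720) = 1,305.90  (< 2,350 → use Q = 2,350 at tier-2 price)
TC(tier 1 (EOQ₁), Q≈1,304.0) = $3,795,280.98
TC(tier 2, Q≈2,350.0) = $3,787,923.86
Minimum at tier 2: $3,787,923.86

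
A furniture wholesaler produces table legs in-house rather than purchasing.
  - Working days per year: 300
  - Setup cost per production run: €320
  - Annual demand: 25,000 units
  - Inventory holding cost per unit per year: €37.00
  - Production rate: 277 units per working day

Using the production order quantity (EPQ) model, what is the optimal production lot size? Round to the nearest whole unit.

Daily demand d = 25,000/300 = 83.333; p = 277; 1 − d/p = 0.69916
EPQ = √(2DS / (H(1 − d/p)))
    = √(2 × 25,000 × 320 / (37 × 0.69916)) ≈ 786.45

786 units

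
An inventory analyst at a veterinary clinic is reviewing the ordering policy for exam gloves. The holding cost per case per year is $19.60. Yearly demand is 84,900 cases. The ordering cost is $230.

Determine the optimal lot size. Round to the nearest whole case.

2DS/H = 2·84,900·230/19.6 = 1,992,551.02
EOQ = √1,992,551.02 ≈ 1,411.58

1,412 cases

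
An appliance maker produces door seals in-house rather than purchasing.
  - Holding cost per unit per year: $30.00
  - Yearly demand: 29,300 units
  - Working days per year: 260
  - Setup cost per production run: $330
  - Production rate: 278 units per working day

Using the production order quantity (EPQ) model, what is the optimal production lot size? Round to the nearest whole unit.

d = 29,300/260 = 112.6923 units/day;  effective holding cost H(1 − d/p) = 30·(1 − 112.6923/278) = 17.83896
Q* = √(2DS / H_eff) = √(2·29,300·330 / 17.83896) ≈ 1,041.17

1,041 units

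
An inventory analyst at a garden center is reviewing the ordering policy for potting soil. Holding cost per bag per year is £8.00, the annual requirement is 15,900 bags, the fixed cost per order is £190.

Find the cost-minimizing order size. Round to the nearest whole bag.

Optimal lot size Q* = (2 × 15,900 × £190 / £8)^½ ≈ 869.05

869 bags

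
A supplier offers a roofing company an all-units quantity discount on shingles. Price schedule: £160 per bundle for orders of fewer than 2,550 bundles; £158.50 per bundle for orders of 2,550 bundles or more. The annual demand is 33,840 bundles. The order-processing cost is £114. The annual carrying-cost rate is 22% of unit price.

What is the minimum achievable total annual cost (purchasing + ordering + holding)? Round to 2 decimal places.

H₁ = 22%×£160 = £35.2000;  H₂ = 22%×£158.50 = £34.8700
EOQ₁ = √(2×33,840×114/35.2000) = 468.18  (< 2,550, feasible at tier 1)
EOQ₂ = √(2×33,840×114/34.8700) = 470.39  (< 2,550 → use Q = 2,550 at tier-2 price)
TC(tier 1 (EOQ₁), Q≈468.2) = £5,430,879.88
TC(tier 2, Q≈2,550.0) = £5,409,612.10
Minimum at tier 2: £5,409,612.10

£5,409,612.10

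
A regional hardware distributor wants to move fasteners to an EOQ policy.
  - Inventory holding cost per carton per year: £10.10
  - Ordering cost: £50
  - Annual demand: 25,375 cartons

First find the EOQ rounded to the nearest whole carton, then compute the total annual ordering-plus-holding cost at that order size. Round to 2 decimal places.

Optimal lot size Q* = (2 × 25,375 × £50 / £10.1)^½ ≈ 501.24 → Q = 501 cartons
Annual ordering cost = (D/Q)·S = (25,375/501) × 50 = £2,532.44
Annual holding cost  = (Q/2)·H = (501/2) × 10.1 = £2,530.05
Total = £2,532.44 + £2,530.05 = £5,062.49

£5,062.49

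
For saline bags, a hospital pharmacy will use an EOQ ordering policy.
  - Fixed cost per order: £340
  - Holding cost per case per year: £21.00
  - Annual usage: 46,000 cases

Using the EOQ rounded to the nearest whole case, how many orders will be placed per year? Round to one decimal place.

Optimal lot size Q* = (2 × 46,000 × £340 / £21)^½ ≈ 1,220.46 → Q = 1,220
Orders per year = D/Q = 46,000 / 1,220 = 37.705

37.7 orders per year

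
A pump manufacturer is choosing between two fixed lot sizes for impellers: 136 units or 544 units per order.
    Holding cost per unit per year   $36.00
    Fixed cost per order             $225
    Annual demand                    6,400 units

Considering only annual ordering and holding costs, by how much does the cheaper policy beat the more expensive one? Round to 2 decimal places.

$597.18

TC(Q) = (D/Q)S + (Q/2)H
TC(136) = (6,400/136)×225 + (136/2)×36 = $13,036.24
TC(544) = (6,400/544)×225 + (544/2)×36 = $12,439.06
Lots of 544 are cheaper by $597.18.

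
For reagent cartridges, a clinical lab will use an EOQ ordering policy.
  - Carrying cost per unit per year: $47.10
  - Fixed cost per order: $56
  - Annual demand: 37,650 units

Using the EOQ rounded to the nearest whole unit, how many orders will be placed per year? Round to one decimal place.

EOQ = √(2DS/H) = √(2 × 37,650 × 56 / 47.1)
    = √(89,528.66) ≈ 299.21 → Q = 299
N = D/Q = 37,650/299 ≈ 125.920 orders/yr

125.9 orders per year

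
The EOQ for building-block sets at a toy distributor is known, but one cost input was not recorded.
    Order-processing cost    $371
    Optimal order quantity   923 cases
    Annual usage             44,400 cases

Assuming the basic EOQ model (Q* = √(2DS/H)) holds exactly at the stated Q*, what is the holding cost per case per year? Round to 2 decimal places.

$38.67

EOQ relation: Q² = 2DS/H, so rearrange for the unknown.
H = 2DS / Q² = 2 × 44,400 × 371 / 923² = 38.6708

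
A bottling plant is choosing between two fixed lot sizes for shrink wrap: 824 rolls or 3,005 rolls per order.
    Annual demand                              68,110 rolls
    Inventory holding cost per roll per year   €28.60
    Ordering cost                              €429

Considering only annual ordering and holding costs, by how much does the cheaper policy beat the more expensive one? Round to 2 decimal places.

TC(Q) = (D/Q)S + (Q/2)H
TC(824) = (68,110/824)×429 + (824/2)×28.6 = €47,243.38
TC(3,005) = (68,110/3,005)×429 + (3,005/2)×28.6 = €52,695.02
Lots of 824 are cheaper by €5,451.64.

€5,451.64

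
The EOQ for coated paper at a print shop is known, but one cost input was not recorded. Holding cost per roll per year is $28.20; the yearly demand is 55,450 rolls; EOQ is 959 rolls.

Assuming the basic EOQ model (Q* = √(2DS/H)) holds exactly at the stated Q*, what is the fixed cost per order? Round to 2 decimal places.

EOQ relation: Q² = 2DS/H, so rearrange for the unknown.
S = Q²H / (2D) = 959² × 28.2 / (2 × 55,450) = 233.8594

$233.86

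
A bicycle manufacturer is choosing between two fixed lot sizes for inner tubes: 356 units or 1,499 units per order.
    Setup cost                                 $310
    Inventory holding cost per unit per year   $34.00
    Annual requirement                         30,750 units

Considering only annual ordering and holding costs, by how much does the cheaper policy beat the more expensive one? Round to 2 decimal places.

$986.45

Annual cost at Q: ordering D·S/Q plus holding Q·H/2.
TC(356) = (30,750/356)×310 + (356/2)×34 = $32,828.69
TC(1,499) = (30,750/1,499)×310 + (1,499/2)×34 = $31,842.24
Lots of 1,499 are cheaper by $986.45.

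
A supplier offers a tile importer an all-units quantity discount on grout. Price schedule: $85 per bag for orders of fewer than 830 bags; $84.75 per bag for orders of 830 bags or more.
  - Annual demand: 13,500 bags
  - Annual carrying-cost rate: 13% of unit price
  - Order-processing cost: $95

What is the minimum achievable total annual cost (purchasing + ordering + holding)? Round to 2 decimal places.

H₁ = 13%×$85 = $11.0500;  H₂ = 13%×$84.75 = $11.0175
EOQ₁ = √(2×13,500×95/11.0500) = 481.80  (< 830, feasible at tier 1)
EOQ₂ = √(2×13,500×95/11.0175) = 482.51  (< 830 → use Q = 830 at tier-2 price)
TC(tier 1 (EOQ₁), Q≈481.8) = $1,152,823.84
TC(tier 2, Q≈830.0) = $1,150,242.44
Minimum at tier 2: $1,150,242.44

$1,150,242.44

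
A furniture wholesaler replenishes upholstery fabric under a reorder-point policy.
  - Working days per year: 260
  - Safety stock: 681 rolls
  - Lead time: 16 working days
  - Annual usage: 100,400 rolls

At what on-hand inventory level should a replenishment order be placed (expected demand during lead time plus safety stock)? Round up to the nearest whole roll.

Daily demand d = 100,400 / 260 = 386.154 rolls/day
Demand during lead time = 386.154 × 16 = 6,178.46
Reorder point = 6,178.46 + 681 = 6,859.46 → round up

6,860 rolls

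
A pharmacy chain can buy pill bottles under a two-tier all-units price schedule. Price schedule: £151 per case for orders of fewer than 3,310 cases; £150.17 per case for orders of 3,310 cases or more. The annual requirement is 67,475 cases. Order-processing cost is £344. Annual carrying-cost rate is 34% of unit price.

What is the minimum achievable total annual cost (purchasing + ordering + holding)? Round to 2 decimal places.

H₁ = 34%×£151 = £51.3400;  H₂ = 34%×£150.17 = £51.0578
EOQ₁ = √(2×67,475×344/51.3400) = 950.91  (< 3,310, feasible at tier 1)
EOQ₂ = √(2×67,475×344/51.0578) = 953.53  (< 3,310 → use Q = 3,310 at tier-2 price)
TC(tier 1 (EOQ₁), Q≈950.9) = £10,237,544.53
TC(tier 2, Q≈3,310.0) = £10,224,233.92
Minimum at tier 2: £10,224,233.92

£10,224,233.92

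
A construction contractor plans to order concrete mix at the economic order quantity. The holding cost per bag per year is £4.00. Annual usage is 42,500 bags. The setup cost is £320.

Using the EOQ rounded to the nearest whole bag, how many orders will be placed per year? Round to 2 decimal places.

Optimal lot size Q* = (2 × 42,500 × £320 / £4)^½ ≈ 2,607.68 → Q = 2,608
N = D/Q = 42,500/2,608 ≈ 16.296 orders/yr

16.30 orders per year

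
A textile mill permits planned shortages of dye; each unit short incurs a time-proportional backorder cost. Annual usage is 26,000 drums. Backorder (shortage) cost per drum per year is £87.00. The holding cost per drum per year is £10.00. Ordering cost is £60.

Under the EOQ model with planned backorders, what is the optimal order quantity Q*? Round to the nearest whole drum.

590 drums

Q* = √(2DS/H) · √((H + b)/b)
   = √(2 × 26,000 × 60 / 10) · √((10 + 87) / 87)
   = 558.570 × 1.0559 ≈ 589.80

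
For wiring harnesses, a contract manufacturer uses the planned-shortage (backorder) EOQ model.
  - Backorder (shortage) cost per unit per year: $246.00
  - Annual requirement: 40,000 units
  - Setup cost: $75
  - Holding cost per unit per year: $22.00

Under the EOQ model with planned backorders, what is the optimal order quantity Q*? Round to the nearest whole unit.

545 units

Q* = √(2DS/H) · √((H + b)/b)
   = √(2 × 40,000 × 75 / 22) · √((22 + 246) / 246)
   = 522.233 × 1.0438 ≈ 545.08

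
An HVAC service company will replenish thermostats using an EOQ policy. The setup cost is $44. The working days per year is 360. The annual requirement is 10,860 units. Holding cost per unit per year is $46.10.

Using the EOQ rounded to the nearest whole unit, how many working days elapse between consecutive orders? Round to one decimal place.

4.8 days

Q* = √(2·D·S / H) = √(2·10,860·44 / 46.1) = √20,730.6 ≈ 143.98 → Q = 144 units
Cycle time = (working days × Q)/D = (360 × 144) / 10,860 = 4.773 days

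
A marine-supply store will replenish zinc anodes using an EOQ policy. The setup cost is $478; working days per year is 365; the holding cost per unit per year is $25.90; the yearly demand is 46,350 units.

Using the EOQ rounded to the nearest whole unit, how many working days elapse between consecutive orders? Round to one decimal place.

10.3 days

EOQ = √(2DS/H) = √(2 × 46,350 × 478 / 25.9)
    = √(1,710,833.98) ≈ 1,307.99 → Q = 1,308 units
T = Q/D × 365 days = 1,308/46,350 × 365 = 10.300 days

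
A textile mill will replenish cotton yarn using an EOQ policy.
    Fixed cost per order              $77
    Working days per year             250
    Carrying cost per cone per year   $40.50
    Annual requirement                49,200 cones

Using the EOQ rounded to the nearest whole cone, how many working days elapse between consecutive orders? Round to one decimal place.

EOQ = √(2DS/H) = √(2 × 49,200 × 77 / 40.5)
    = √(187,081.48) ≈ 432.53 → Q = 433 cones
Cycle time = (working days × Q)/D = (250 × 433) / 49,200 = 2.200 days

2.2 days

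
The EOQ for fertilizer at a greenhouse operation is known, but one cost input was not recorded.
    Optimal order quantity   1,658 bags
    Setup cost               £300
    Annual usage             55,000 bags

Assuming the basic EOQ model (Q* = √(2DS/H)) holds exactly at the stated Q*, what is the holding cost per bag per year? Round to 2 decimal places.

£12.00

From Q* = √(2DS/H) ⇒ Q*² = 2DS/H.
H = 2DS / Q² = 2 × 55,000 × 300 / 1,658² = 12.0045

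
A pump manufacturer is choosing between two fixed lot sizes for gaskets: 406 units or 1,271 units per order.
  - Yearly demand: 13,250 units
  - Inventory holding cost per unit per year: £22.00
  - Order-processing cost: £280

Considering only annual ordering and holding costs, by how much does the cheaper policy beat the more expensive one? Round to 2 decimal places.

£3,296.03

TC(Q) = (D/Q)S + (Q/2)H
TC(406) = (13,250/406)×280 + (406/2)×22 = £13,603.93
TC(1,271) = (13,250/1,271)×280 + (1,271/2)×22 = £16,899.96
Lots of 406 are cheaper by £3,296.03.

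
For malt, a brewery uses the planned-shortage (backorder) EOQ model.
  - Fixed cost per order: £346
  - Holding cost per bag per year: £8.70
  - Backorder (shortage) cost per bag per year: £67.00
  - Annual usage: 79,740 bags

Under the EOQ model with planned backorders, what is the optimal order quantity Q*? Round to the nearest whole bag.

Basic EOQ = √(2·79,740·346/8.7) = 2,518.440
Backorder adjustment √((H+b)/b) = √((8.7+67)/67) = 1.0629
Q* = 2,518.440 × 1.0629 ≈ 2,676.96

2,677 bags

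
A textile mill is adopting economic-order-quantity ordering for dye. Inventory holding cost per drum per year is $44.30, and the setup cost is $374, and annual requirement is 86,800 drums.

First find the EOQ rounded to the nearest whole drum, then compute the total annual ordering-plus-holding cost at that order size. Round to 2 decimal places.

EOQ = √(2DS/H) = √(2 × 86,800 × 374 / 44.3)
    = √(1,465,607.22) ≈ 1,210.62 → Q = 1,211 drums
Annual ordering cost = (D/Q)·S = (86,800/1,211) × 374 = $26,806.94
Annual holding cost  = (Q/2)·H = (1,211/2) × 44.3 = $26,823.65
Total = $26,806.94 + $26,823.65 = $53,630.59

$53,630.59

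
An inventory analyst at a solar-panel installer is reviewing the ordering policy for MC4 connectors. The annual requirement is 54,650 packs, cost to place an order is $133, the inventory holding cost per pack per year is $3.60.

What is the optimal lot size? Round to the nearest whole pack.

EOQ = √(2DS/H) = √(2 × 54,650 × 133 / 3.6)
    = √(4,038,027.78) ≈ 2,009.48

2,009 packs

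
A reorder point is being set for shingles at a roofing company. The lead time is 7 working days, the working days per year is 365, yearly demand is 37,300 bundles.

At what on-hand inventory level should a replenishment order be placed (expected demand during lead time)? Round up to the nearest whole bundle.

Daily demand d = 37,300 / 365 = 102.192 bundles/day
Demand during lead time = 102.192 × 7 = 715.34
Reorder point = 715.34 → round up

716 bundles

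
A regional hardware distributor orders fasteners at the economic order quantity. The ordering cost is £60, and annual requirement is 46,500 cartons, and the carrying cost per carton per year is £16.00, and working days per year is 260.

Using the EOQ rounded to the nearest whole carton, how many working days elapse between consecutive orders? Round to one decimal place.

Q* = √(2·D·S / H) = √(2·46,500·60 / 16) = √348,750.0 ≈ 590.55 → Q = 591 cartons
Days between orders = 260 / (D/Q) = 260 / 78.680 ≈ 3.305

3.3 days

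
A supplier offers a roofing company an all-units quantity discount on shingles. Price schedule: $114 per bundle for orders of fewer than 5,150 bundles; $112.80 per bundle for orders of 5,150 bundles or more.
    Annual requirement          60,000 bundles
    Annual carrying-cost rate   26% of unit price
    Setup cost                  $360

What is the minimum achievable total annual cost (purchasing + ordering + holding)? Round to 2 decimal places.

H₁ = 26%×$114 = $29.6400;  H₂ = 26%×$112.80 = $29.3280
EOQ₁ = √(2×60,000×360/29.6400) = 1,207.27  (< 5,150, feasible at tier 1)
EOQ₂ = √(2×60,000×360/29.3280) = 1,213.67  (< 5,150 → use Q = 5,150 at tier-2 price)
TC(tier 1 (EOQ₁), Q≈1,207.3) = $6,875,783.35
TC(tier 2, Q≈5,150.0) = $6,847,713.77
Minimum at tier 2: $6,847,713.77

$6,847,713.77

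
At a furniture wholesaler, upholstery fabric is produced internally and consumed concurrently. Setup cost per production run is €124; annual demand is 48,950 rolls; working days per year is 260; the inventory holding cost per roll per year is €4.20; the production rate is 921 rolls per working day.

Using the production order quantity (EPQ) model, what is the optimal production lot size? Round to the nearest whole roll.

1,906 rolls

d = 48,950/260 = 188.2692 rolls/day;  effective holding cost H(1 − d/p) = 4.2·(1 − 188.2692/921) = 3.34144
Q* = √(2DS / H_eff) = √(2·48,950·124 / 3.34144) ≈ 1,906.05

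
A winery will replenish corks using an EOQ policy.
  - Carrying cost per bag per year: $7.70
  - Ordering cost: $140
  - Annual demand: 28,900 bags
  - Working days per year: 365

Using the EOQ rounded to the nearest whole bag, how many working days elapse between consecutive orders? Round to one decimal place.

12.9 days

Q* = √(2·D·S / H) = √(2·28,900·140 / 7.7) = √1,050,909.1 ≈ 1,025.14 → Q = 1,025 bags
T = Q/D × 365 days = 1,025/28,900 × 365 = 12.946 days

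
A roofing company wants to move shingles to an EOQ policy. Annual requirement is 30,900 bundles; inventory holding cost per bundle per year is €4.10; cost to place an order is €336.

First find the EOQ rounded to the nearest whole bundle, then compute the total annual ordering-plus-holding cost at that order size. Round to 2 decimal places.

€9,226.90

Optimal lot size Q* = (2 × 30,900 × €336 / €4.1)^½ ≈ 2,250.46 → Q = 2,250 bundles
Ordering: D/Q × S = 30,900/2,250 × €336 = €4,614.40
Holding:  Q/2 × H = 2,250/2 × €4.1 = €4,612.50
Total = €4,614.40 + €4,612.50 = €9,226.90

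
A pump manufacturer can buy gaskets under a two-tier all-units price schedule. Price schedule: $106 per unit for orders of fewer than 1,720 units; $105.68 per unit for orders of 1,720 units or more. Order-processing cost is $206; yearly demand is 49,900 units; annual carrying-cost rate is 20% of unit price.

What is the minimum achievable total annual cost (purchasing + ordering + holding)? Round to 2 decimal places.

$5,297,585.36

H₁ = 20%×$106 = $21.2000;  H₂ = 20%×$105.68 = $21.1360
EOQ₁ = √(2×49,900×206/21.2000) = 984.76  (< 1,720, feasible at tier 1)
EOQ₂ = √(2×49,900×206/21.1360) = 986.25  (< 1,720 → use Q = 1,720 at tier-2 price)
TC(tier 1 (EOQ₁), Q≈984.8) = $5,310,276.94
TC(tier 2, Q≈1,720.0) = $5,297,585.36
Minimum at tier 2: $5,297,585.36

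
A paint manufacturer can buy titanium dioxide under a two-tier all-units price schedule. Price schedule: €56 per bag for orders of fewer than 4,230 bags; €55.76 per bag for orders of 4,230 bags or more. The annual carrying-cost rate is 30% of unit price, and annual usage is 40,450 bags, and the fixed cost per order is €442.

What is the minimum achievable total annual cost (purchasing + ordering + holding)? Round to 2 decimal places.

€2,289,709.82

H₁ = 30%×€56 = €16.8000;  H₂ = 30%×€55.76 = €16.7280
EOQ₁ = √(2×40,450×442/16.8000) = 1,458.92  (< 4,230, feasible at tier 1)
EOQ₂ = √(2×40,450×442/16.7280) = 1,462.05  (< 4,230 → use Q = 4,230 at tier-2 price)
TC(tier 1 (EOQ₁), Q≈1,458.9) = €2,289,709.82
TC(tier 2, Q≈4,230.0) = €2,295,098.41
Minimum at tier 1 (EOQ₁): €2,289,709.82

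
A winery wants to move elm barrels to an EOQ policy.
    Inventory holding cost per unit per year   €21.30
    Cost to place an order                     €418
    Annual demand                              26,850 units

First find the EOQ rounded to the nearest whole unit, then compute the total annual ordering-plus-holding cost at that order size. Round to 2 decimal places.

€21,865.79

Optimal lot size Q* = (2 × 26,850 × €418 / €21.3)^½ ≈ 1,026.56 → Q = 1,027 units
Ordering: D/Q × S = 26,850/1,027 × €418 = €10,928.24
Holding:  Q/2 × H = 1,027/2 × €21.3 = €10,937.55
Total = €10,928.24 + €10,937.55 = €21,865.79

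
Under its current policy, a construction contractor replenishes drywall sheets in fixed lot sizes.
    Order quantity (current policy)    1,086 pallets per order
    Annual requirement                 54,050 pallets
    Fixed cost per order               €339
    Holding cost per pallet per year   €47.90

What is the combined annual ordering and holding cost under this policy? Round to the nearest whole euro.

€42,882

Ordering: D/Q × S = 54,050/1,086 × €339 = €16,871.96
Holding:  Q/2 × H = 1,086/2 × €47.9 = €26,009.70
Total = €16,871.96 + €26,009.70 = €42,881.66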